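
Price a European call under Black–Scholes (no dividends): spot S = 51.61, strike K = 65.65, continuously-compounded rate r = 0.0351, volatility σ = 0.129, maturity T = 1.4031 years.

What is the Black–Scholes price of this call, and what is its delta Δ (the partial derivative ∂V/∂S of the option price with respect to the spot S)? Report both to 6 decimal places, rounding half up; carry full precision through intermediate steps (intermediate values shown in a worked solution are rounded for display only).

price = 0.435920
Δ = 0.119795

σ√T = 0.129·√1.4031 = 0.152804
d₁ = (ln(S/K) + (r+σ²/2)T) / (σ√T) = (ln(51.61/65.65) + (0.0351+0.129²/2)·1.4031) / 0.152804 = (-0.240622 + 0.060923) / 0.152804 = -1.176011
d₂ = d₁ − σ√T = -1.176011 − 0.152804 = -1.328814
e^{−rT} = e^{−0.0351·1.4031} = 0.951944
N(d₁) = 0.119795,  N(d₂) = 0.091955
Call price V = S·N(d₁) − K·e^{−rT}·N(d₂) = 6.182636 − 5.746716 = 0.435920
Δ = N(d₁) = 0.119795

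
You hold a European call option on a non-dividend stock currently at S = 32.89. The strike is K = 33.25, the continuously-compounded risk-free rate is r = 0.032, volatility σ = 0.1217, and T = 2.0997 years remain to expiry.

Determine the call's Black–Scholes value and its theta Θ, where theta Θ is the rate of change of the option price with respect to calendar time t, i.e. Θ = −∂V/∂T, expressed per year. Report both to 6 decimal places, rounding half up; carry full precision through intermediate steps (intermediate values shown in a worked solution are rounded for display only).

price = 3.261245
Θ = -1.095457

σ√T = 0.1217·√2.0997 = 0.176347
d₁ = (ln(S/K) + (r+σ²/2)T) / (σ√T) = (ln(32.89/33.25) + (0.032+0.1217²/2)·2.0997) / 0.176347 = (-0.010886 + 0.082740) / 0.176347 = 0.407454
d₂ = d₁ − σ√T = 0.407454 − 0.176347 = 0.231107
e^{−rT} = e^{−0.032·2.0997} = 0.935017
N(d₁) = 0.658163,  N(d₂) = 0.591384
Call price V = S·N(d₁) − K·e^{−rT}·N(d₂) = 21.646974 − 18.385728 = 3.261245
φ(d₁) = (1/√(2π))·e^{−d₁²/2} = 0.367164
Θ = −S·φ(d₁)·σ/(2√T) − r·K·e^{−rT}·N(d₂) = −0.507114 − 0.588343 = -1.095457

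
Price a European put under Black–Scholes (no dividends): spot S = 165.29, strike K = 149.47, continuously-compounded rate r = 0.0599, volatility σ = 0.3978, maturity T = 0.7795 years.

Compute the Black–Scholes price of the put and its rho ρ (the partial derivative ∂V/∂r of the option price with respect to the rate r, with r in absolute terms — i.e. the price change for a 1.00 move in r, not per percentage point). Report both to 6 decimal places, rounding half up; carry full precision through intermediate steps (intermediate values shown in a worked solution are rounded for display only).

price = 11.981053
ρ = -44.889851

σ√T = 0.3978·√0.7795 = 0.351215
d₁ = (ln(S/K) + (r+σ²/2)T) / (σ√T) = (ln(165.29/149.47) + (0.0599+0.3978²/2)·0.7795) / 0.351215 = (0.100606 + 0.108368) / 0.351215 = 0.595003
d₂ = d₁ − σ√T = 0.595003 − 0.351215 = 0.243788
e^{−rT} = e^{−0.0599·0.7795} = 0.954381
N(−d₁) = 0.275921,  N(−d₂) = 0.403698
Put price V = K·e^{−rT}·N(−d₂) − S·N(−d₁) = 57.588006 − 45.606953 = 11.981053
ρ = −K·T·e^{−rT}·N(−d₂) = -44.889851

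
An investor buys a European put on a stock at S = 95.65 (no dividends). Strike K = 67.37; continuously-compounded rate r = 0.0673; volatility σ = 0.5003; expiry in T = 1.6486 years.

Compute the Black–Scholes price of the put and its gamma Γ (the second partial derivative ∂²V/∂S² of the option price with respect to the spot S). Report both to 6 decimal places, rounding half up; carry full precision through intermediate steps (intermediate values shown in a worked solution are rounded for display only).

price = 6.560985
Γ = 0.003783

σ√T = 0.5003·√1.6486 = 0.642374
d₁ = (ln(S/K) + (r+σ²/2)T) / (σ√T) = (ln(95.65/67.37) + (0.0673+0.5003²/2)·1.6486) / 0.642374 = (0.350496 + 0.317273) / 0.642374 = 1.039533
d₂ = d₁ − σ√T = 1.039533 − 0.642374 = 0.397158
e^{−rT} = e^{−0.0673·1.6486} = 0.894983
N(−d₁) = 0.149279,  N(−d₂) = 0.345625
Put price V = K·e^{−rT}·N(−d₂) − S·N(−d₁) = 20.839478 − 14.278493 = 6.560985
φ(d₁) = (1/√(2π))·e^{−d₁²/2} = 0.232410
Γ = φ(d₁) / (S·σ·√T) = 0.003783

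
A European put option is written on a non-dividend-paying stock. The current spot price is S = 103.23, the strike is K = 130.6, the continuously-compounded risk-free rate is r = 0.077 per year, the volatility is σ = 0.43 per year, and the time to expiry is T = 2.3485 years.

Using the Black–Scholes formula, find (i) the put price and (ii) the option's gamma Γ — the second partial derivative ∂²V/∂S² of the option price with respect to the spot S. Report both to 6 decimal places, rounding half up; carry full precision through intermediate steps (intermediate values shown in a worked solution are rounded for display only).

price = 30.371745
Γ = 0.005688

σ√T = 0.43·√2.3485 = 0.658967
d₁ = (ln(S/K) + (r+σ²/2)T) / (σ√T) = (ln(103.23/130.6) + (0.077+0.43²/2)·2.3485) / 0.658967 = (-0.235180 + 0.397953) / 0.658967 = 0.247013
d₂ = d₁ − σ√T = 0.247013 − 0.658967 = -0.411954
e^{−rT} = e^{−0.077·2.3485} = 0.834573
N(−d₁) = 0.402449,  N(−d₂) = 0.659813
Put price V = K·e^{−rT}·N(−d₂) − S·N(−d₁) = 71.916553 − 41.544808 = 30.371745
φ(d₁) = (1/√(2π))·e^{−d₁²/2} = 0.386955
Γ = φ(d₁) / (S·σ·√T) = 0.005688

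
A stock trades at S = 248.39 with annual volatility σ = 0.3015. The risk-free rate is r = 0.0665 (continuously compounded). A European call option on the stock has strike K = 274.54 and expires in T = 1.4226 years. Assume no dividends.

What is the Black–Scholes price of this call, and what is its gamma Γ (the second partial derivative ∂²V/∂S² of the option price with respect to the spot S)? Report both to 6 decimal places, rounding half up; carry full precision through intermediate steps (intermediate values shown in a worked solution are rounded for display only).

price = 34.861134
Γ = 0.004406

σ√T = 0.3015·√1.4226 = 0.359607
d₁ = (ln(S/K) + (r+σ²/2)T) / (σ√T) = (ln(248.39/274.54) + (0.0665+0.3015²/2)·1.4226) / 0.359607 = (-0.100097 + 0.159262) / 0.359607 = 0.164526
d₂ = d₁ − σ√T = 0.164526 − 0.359607 = -0.195081
e^{−rT} = e^{−0.0665·1.4226} = 0.909734
N(d₁) = 0.565341,  N(d₂) = 0.422665
Call price V = S·N(d₁) − K·e^{−rT}·N(d₂) = 140.425168 − 105.564034 = 34.861134
φ(d₁) = (1/√(2π))·e^{−d₁²/2} = 0.393579
Γ = φ(d₁) / (S·σ·√T) = 0.004406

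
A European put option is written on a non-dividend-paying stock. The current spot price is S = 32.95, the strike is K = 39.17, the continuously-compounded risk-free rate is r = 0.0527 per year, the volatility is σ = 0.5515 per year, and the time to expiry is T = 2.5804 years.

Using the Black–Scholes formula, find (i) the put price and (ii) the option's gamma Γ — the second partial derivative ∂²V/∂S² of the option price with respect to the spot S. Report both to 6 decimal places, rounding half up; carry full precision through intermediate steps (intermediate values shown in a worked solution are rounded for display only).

σ√T = 0.5515·√2.5804 = 0.885909
d₁ = (ln(S/K) + (r+σ²/2)T) / (σ√T) = (ln(32.95/39.17) + (0.0527+0.5515²/2)·2.5804) / 0.885909 = (-0.172920 + 0.528404) / 0.885909 = 0.401265
d₂ = d₁ − σ√T = 0.401265 − 0.885909 = -0.484644
e^{−rT} = e^{−0.0527·2.5804} = 0.872854
N(−d₁) = 0.344112,  N(−d₂) = 0.686035
Put price V = K·e^{−rT}·N(−d₂) − S·N(−d₁) = 23.455336 − 11.338504 = 12.116832
φ(d₁) = (1/√(2π))·e^{−d₁²/2} = 0.368084
Γ = φ(d₁) / (S·σ·√T) = 0.012610

price = 12.116832
Γ = 0.012610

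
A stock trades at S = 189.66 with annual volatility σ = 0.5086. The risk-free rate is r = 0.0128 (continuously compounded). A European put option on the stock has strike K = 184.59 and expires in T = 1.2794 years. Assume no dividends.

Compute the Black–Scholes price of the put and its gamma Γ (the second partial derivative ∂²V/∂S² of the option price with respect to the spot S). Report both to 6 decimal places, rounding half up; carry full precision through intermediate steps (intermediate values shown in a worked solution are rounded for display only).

σ√T = 0.5086·√1.2794 = 0.575280
d₁ = (ln(S/K) + (r+σ²/2)T) / (σ√T) = (ln(189.66/184.59) + (0.0128+0.5086²/2)·1.2794) / 0.575280 = (0.027096 + 0.181850) / 0.575280 = 0.363207
d₂ = d₁ − σ√T = 0.363207 − 0.575280 = -0.212073
e^{−rT} = e^{−0.0128·1.2794} = 0.983757
N(−d₁) = 0.358225,  N(−d₂) = 0.583975
Put price V = K·e^{−rT}·N(−d₂) − S·N(−d₁) = 106.045030 − 67.940971 = 38.104058
φ(d₁) = (1/√(2π))·e^{−d₁²/2} = 0.373477
Γ = φ(d₁) / (S·σ·√T) = 0.003423

price = 38.104058
Γ = 0.003423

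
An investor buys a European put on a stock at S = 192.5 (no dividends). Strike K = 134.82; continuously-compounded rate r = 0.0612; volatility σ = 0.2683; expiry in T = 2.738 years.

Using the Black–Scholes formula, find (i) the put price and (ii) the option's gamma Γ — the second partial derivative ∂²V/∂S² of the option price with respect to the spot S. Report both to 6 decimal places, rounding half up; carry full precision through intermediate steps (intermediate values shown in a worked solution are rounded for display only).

σ√T = 0.2683·√2.738 = 0.443953
d₁ = (ln(S/K) + (r+σ²/2)T) / (σ√T) = (ln(192.5/134.82) + (0.0612+0.2683²/2)·2.738) / 0.443953 = (0.356156 + 0.266113) / 0.443953 = 1.401653
d₂ = d₁ − σ√T = 1.401653 − 0.443953 = 0.957699
e^{−rT} = e^{−0.0612·2.738} = 0.845721
N(−d₁) = 0.080509,  N(−d₂) = 0.169107
Put price V = K·e^{−rT}·N(−d₂) − S·N(−d₁) = 19.281623 − 15.498076 = 3.783548
φ(d₁) = (1/√(2π))·e^{−d₁²/2} = 0.149381
Γ = φ(d₁) / (S·σ·√T) = 0.001748

price = 3.783548
Γ = 0.001748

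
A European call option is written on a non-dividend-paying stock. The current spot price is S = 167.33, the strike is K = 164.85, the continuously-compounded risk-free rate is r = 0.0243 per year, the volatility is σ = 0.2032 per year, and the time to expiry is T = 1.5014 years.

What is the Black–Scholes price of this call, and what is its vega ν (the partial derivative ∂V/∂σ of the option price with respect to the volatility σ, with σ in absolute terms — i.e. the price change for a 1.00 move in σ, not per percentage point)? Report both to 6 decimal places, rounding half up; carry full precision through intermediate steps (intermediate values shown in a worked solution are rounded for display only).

price = 20.697228
ν = 77.435826

σ√T = 0.2032·√1.5014 = 0.248984
d₁ = (ln(S/K) + (r+σ²/2)T) / (σ√T) = (ln(167.33/164.85) + (0.0243+0.2032²/2)·1.5014) / 0.248984 = (0.014932 + 0.067481) / 0.248984 = 0.330995
d₂ = d₁ − σ√T = 0.330995 − 0.248984 = 0.082011
e^{−rT} = e^{−0.0243·1.5014} = 0.964174
N(d₁) = 0.629676,  N(d₂) = 0.532681
Call price V = S·N(d₁) − K·e^{−rT}·N(d₂) = 105.363662 − 84.666434 = 20.697228
φ(d₁) = (1/√(2π))·e^{−d₁²/2} = 0.377676
ν = S·φ(d₁)·√T = 77.435826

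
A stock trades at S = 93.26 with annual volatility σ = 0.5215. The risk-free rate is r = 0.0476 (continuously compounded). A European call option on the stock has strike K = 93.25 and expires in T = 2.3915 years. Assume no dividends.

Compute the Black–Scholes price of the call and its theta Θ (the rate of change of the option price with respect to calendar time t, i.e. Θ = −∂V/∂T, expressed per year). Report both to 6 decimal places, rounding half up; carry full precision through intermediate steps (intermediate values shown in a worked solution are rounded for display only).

price = 32.920574
Θ = -6.980203

σ√T = 0.5215·√2.3915 = 0.806472
d₁ = (ln(S/K) + (r+σ²/2)T) / (σ√T) = (ln(93.26/93.25) + (0.0476+0.5215²/2)·2.3915) / 0.806472 = (0.000107 + 0.439034) / 0.806472 = 0.544521
d₂ = d₁ − σ√T = 0.544521 − 0.806472 = -0.261951
e^{−rT} = e^{−0.0476·2.3915} = 0.892405
N(d₁) = 0.706959,  N(d₂) = 0.396680
Call price V = S·N(d₁) − K·e^{−rT}·N(d₂) = 65.930963 − 33.010389 = 32.920574
φ(d₁) = (1/√(2π))·e^{−d₁²/2} = 0.343974
Θ = −S·φ(d₁)·σ/(2√T) − r·K·e^{−rT}·N(d₂) = −5.408909 − 1.571295 = -6.980203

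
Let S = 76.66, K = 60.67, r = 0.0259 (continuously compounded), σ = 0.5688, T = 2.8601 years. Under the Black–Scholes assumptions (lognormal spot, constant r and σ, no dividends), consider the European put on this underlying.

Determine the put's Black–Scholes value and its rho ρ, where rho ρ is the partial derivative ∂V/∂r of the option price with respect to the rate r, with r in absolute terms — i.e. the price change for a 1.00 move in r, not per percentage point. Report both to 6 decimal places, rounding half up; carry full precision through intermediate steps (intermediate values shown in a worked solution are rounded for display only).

price = 15.552254
ρ = -90.857469

σ√T = 0.5688·√2.8601 = 0.961945
d₁ = (ln(S/K) + (r+σ²/2)T) / (σ√T) = (ln(76.66/60.67) + (0.0259+0.5688²/2)·2.8601) / 0.961945 = (0.233931 + 0.536746) / 0.961945 = 0.801165
d₂ = d₁ − σ√T = 0.801165 − 0.961945 = -0.160780
e^{−rT} = e^{−0.0259·2.8601} = 0.928601
N(−d₁) = 0.211518,  N(−d₂) = 0.563867
Put price V = K·e^{−rT}·N(−d₂) − S·N(−d₁) = 31.767235 − 16.214981 = 15.552254
ρ = −K·T·e^{−rT}·N(−d₂) = -90.857469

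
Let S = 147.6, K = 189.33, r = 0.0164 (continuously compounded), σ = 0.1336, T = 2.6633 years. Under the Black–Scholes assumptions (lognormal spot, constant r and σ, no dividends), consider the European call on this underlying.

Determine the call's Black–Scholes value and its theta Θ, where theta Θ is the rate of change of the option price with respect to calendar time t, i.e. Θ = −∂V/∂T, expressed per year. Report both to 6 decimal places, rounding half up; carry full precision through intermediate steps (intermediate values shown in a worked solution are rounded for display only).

σ√T = 0.1336·√2.6633 = 0.218030
d₁ = (ln(S/K) + (r+σ²/2)T) / (σ√T) = (ln(147.6/189.33) + (0.0164+0.1336²/2)·2.6633) / 0.218030 = (-0.248986 + 0.067447) / 0.218030 = -0.832632
d₂ = d₁ − σ√T = -0.832632 − 0.218030 = -1.050662
e^{−rT} = e^{−0.0164·2.6633} = 0.957262
N(d₁) = 0.202526,  N(d₂) = 0.146707
Call price V = S·N(d₁) − K·e^{−rT}·N(d₂) = 29.892848 − 26.588914 = 3.303934
φ(d₁) = (1/√(2π))·e^{−d₁²/2} = 0.282077
Θ = −S·φ(d₁)·σ/(2√T) − r·K·e^{−rT}·N(d₂) = −1.704197 − 0.436058 = -2.140255

price = 3.303934
Θ = -2.140255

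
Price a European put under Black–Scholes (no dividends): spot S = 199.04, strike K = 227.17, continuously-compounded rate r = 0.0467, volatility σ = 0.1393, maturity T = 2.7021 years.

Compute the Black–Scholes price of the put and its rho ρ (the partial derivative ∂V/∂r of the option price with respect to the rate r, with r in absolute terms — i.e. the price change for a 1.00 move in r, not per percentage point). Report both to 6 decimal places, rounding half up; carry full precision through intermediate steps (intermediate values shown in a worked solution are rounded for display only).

price = 18.803054
ρ = -300.806490

σ√T = 0.1393·√2.7021 = 0.228982
d₁ = (ln(S/K) + (r+σ²/2)T) / (σ√T) = (ln(199.04/227.17) + (0.0467+0.1393²/2)·2.7021) / 0.228982 = (-0.132193 + 0.152405) / 0.228982 = 0.088267
d₂ = d₁ − σ√T = 0.088267 − 0.228982 = -0.140715
e^{−rT} = e^{−0.0467·2.7021} = 0.881449
N(−d₁) = 0.464832,  N(−d₂) = 0.555952
Put price V = K·e^{−rT}·N(−d₂) − S·N(−d₁) = 111.323226 − 92.520172 = 18.803054
ρ = −K·T·e^{−rT}·N(−d₂) = -300.806490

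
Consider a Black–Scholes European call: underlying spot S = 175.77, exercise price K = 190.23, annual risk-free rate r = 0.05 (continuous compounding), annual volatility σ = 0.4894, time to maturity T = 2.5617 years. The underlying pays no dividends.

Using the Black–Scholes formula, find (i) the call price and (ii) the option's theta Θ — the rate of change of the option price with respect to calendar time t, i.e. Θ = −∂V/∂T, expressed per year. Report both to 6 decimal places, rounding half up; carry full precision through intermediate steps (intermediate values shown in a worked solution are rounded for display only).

price = 56.575073
Θ = -12.774845

σ√T = 0.4894·√2.5617 = 0.783300
d₁ = (ln(S/K) + (r+σ²/2)T) / (σ√T) = (ln(175.77/190.23) + (0.05+0.4894²/2)·2.5617) / 0.783300 = (-0.079058 + 0.434864) / 0.783300 = 0.454241
d₂ = d₁ − σ√T = 0.454241 − 0.783300 = -0.329059
e^{−rT} = e^{−0.05·2.5617} = 0.879779
N(d₁) = 0.675172,  N(d₂) = 0.371056
Call price V = S·N(d₁) − K·e^{−rT}·N(d₂) = 118.675030 − 62.099957 = 56.575073
φ(d₁) = (1/√(2π))·e^{−d₁²/2} = 0.359836
Θ = −S·φ(d₁)·σ/(2√T) − r·K·e^{−rT}·N(d₂) = −9.669848 − 3.104998 = -12.774845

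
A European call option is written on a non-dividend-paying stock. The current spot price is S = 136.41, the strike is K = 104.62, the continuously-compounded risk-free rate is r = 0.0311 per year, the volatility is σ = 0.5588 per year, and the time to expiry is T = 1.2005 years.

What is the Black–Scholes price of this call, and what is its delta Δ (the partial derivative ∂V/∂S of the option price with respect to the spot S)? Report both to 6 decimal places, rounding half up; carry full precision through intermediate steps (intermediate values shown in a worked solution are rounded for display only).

price = 49.613410
Δ = 0.788281

σ√T = 0.5588·√1.2005 = 0.612262
d₁ = (ln(S/K) + (r+σ²/2)T) / (σ√T) = (ln(136.41/104.62) + (0.0311+0.5588²/2)·1.2005) / 0.612262 = (0.265330 + 0.224768) / 0.612262 = 0.800471
d₂ = d₁ − σ√T = 0.800471 − 0.612262 = 0.188209
e^{−rT} = e^{−0.0311·1.2005} = 0.963353
N(d₁) = 0.788281,  N(d₂) = 0.574644
Call price V = S·N(d₁) − K·e^{−rT}·N(d₂) = 107.529429 − 57.916018 = 49.613410
Δ = N(d₁) = 0.788281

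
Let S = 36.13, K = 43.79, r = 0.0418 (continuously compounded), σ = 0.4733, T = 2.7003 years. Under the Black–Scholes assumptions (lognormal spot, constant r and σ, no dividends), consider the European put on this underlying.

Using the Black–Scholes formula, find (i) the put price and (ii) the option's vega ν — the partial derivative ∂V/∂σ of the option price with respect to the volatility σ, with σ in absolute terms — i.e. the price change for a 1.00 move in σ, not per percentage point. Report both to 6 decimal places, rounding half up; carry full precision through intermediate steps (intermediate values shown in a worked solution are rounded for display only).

price = 12.935326
ν = 22.731374

σ√T = 0.4733·√2.7003 = 0.777754
d₁ = (ln(S/K) + (r+σ²/2)T) / (σ√T) = (ln(36.13/43.79) + (0.0418+0.4733²/2)·2.7003) / 0.777754 = (-0.192282 + 0.415324) / 0.777754 = 0.286776
d₂ = d₁ − σ√T = 0.286776 − 0.777754 = -0.490978
e^{−rT} = e^{−0.0418·2.7003} = 0.893265
N(−d₁) = 0.387142,  N(−d₂) = 0.688279
Put price V = K·e^{−rT}·N(−d₂) − S·N(−d₁) = 26.922759 − 13.987432 = 12.935326
φ(d₁) = (1/√(2π))·e^{−d₁²/2} = 0.382870
ν = S·φ(d₁)·√T = 22.731374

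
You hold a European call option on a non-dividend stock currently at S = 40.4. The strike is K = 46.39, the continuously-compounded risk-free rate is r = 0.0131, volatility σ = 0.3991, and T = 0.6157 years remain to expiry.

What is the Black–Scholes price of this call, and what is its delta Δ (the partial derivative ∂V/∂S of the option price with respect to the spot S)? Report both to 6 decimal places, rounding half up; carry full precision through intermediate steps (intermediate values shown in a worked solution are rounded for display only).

σ√T = 0.3991·√0.6157 = 0.313160
d₁ = (ln(S/K) + (r+σ²/2)T) / (σ√T) = (ln(40.4/46.39) + (0.0131+0.3991²/2)·0.6157) / 0.313160 = (-0.138254 + 0.057100) / 0.313160 = -0.259145
d₂ = d₁ − σ√T = -0.259145 − 0.313160 = -0.572305
e^{−rT} = e^{−0.0131·0.6157} = 0.991967
N(d₁) = 0.397762,  N(d₂) = 0.283558
Call price V = S·N(d₁) − K·e^{−rT}·N(d₂) = 16.069571 − 13.048569 = 3.021002
Δ = N(d₁) = 0.397762

price = 3.021002
Δ = 0.397762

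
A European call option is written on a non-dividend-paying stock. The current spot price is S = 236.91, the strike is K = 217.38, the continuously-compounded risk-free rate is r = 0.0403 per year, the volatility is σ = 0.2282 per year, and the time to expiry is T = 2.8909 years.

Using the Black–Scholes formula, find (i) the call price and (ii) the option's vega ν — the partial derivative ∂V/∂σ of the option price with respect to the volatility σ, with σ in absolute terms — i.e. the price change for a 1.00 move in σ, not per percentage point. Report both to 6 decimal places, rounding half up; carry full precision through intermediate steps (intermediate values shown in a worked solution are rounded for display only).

price = 59.156361
ν = 124.362020

σ√T = 0.2282·√2.8909 = 0.388000
d₁ = (ln(S/K) + (r+σ²/2)T) / (σ√T) = (ln(236.91/217.38) + (0.0403+0.2282²/2)·2.8909) / 0.388000 = (0.086033 + 0.191775) / 0.388000 = 0.716001
d₂ = d₁ − σ√T = 0.716001 − 0.388000 = 0.328001
e^{−rT} = e^{−0.0403·2.8909} = 0.890027
N(d₁) = 0.763005,  N(d₂) = 0.628544
Call price V = S·N(d₁) − K·e^{−rT}·N(d₂) = 180.763446 − 121.607086 = 59.156361
φ(d₁) = (1/√(2π))·e^{−d₁²/2} = 0.308736
ν = S·φ(d₁)·√T = 124.362020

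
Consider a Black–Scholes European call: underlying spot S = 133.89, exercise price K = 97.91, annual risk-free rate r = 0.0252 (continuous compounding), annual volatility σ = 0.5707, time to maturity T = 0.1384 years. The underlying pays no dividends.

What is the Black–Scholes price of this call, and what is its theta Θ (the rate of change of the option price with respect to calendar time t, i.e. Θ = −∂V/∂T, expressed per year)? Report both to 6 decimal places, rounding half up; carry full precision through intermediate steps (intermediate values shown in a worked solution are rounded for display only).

σ√T = 0.5707·√0.1384 = 0.212313
d₁ = (ln(S/K) + (r+σ²/2)T) / (σ√T) = (ln(133.89/97.91) + (0.0252+0.5707²/2)·0.1384) / 0.212313 = (0.312970 + 0.026026) / 0.212313 = 1.596682
d₂ = d₁ − σ√T = 1.596682 − 0.212313 = 1.384370
e^{−rT} = e^{−0.0252·0.1384} = 0.996518
N(d₁) = 0.944832,  N(d₂) = 0.916877
Call price V = S·N(d₁) − K·e^{−rT}·N(d₂) = 126.503521 − 89.458913 = 37.044608
φ(d₁) = (1/√(2π))·e^{−d₁²/2} = 0.111511
Θ = −S·φ(d₁)·σ/(2√T) − r·K·e^{−rT}·N(d₂) = −11.451808 − 2.254365 = -13.706173

price = 37.044608
Θ = -13.706173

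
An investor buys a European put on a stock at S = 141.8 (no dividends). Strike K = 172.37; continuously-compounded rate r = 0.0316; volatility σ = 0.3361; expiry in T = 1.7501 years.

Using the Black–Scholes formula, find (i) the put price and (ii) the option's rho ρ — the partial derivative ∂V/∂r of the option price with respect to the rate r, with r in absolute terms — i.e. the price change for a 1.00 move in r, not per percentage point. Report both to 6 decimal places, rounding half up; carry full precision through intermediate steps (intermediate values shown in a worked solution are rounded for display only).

σ√T = 0.3361·√1.7501 = 0.444631
d₁ = (ln(S/K) + (r+σ²/2)T) / (σ√T) = (ln(141.8/172.37) + (0.0316+0.3361²/2)·1.7501) / 0.444631 = (-0.195226 + 0.154152) / 0.444631 = -0.092378
d₂ = d₁ − σ√T = -0.092378 − 0.444631 = -0.537009
e^{−rT} = e^{−0.0316·1.7501} = 0.946198
N(−d₁) = 0.536801,  N(−d₂) = 0.704369
Put price V = K·e^{−rT}·N(−d₂) − S·N(−d₁) = 114.879958 − 76.118396 = 38.761562
ρ = −K·T·e^{−rT}·N(−d₂) = -201.051414

price = 38.761562
ρ = -201.051414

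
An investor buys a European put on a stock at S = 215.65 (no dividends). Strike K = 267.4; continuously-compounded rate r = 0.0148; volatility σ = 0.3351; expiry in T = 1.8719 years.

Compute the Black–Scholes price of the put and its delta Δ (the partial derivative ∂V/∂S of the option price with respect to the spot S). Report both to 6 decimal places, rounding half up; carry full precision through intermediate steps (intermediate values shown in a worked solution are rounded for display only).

σ√T = 0.3351·√1.8719 = 0.458475
d₁ = (ln(S/K) + (r+σ²/2)T) / (σ√T) = (ln(215.65/267.4) + (0.0148+0.3351²/2)·1.8719) / 0.458475 = (-0.215089 + 0.132804) / 0.458475 = -0.179476
d₂ = d₁ − σ√T = -0.179476 − 0.458475 = -0.637951
e^{−rT} = e^{−0.0148·1.8719} = 0.972676
N(−d₁) = 0.571218,  N(−d₂) = 0.738247
Put price V = K·e^{−rT}·N(−d₂) − S·N(−d₁) = 192.013349 − 123.183136 = 68.830213
Δ = −N(−d₁) = -0.571218

price = 68.830213
Δ = -0.571218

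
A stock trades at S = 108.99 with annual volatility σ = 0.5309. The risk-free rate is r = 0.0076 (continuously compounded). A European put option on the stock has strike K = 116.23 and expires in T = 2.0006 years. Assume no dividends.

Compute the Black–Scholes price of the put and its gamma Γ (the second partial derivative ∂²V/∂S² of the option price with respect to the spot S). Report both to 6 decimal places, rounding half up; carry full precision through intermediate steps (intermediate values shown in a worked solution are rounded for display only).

price = 35.511898
Γ = 0.004646

σ√T = 0.5309·√2.0006 = 0.750919
d₁ = (ln(S/K) + (r+σ²/2)T) / (σ√T) = (ln(108.99/116.23) + (0.0076+0.5309²/2)·2.0006) / 0.750919 = (-0.064315 + 0.297144) / 0.750919 = 0.310059
d₂ = d₁ − σ√T = 0.310059 − 0.750919 = -0.440860
e^{−rT} = e^{−0.0076·2.0006} = 0.984910
N(−d₁) = 0.378258,  N(−d₂) = 0.670343
Put price V = K·e^{−rT}·N(−d₂) − S·N(−d₁) = 76.738242 − 41.226344 = 35.511898
φ(d₁) = (1/√(2π))·e^{−d₁²/2} = 0.380219
Γ = φ(d₁) / (S·σ·√T) = 0.004646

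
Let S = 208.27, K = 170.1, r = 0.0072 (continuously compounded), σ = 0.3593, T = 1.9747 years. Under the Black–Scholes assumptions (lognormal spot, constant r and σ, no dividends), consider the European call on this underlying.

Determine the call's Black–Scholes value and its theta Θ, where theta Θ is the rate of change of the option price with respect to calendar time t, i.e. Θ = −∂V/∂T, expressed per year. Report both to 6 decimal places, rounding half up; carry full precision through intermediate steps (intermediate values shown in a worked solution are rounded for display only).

price = 61.062438
Θ = -9.108886

σ√T = 0.3593·√1.9747 = 0.504903
d₁ = (ln(S/K) + (r+σ²/2)T) / (σ√T) = (ln(208.27/170.1) + (0.0072+0.3593²/2)·1.9747) / 0.504903 = (0.202449 + 0.141681) / 0.504903 = 0.681577
d₂ = d₁ − σ√T = 0.681577 − 0.504903 = 0.176674
e^{−rT} = e^{−0.0072·1.9747} = 0.985883
N(d₁) = 0.752247,  N(d₂) = 0.570118
Call price V = S·N(d₁) − K·e^{−rT}·N(d₂) = 156.670426 − 95.607989 = 61.062438
φ(d₁) = (1/√(2π))·e^{−d₁²/2} = 0.316253
Θ = −S·φ(d₁)·σ/(2√T) − r·K·e^{−rT}·N(d₂) = −8.420509 − 0.688378 = -9.108886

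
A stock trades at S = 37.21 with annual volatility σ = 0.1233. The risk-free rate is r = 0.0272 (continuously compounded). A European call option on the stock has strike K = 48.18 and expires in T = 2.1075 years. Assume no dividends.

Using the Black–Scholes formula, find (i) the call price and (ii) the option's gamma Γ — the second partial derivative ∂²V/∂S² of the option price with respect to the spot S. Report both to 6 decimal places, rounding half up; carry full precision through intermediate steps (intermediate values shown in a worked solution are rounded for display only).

σ√T = 0.1233·√2.1075 = 0.178997
d₁ = (ln(S/K) + (r+σ²/2)T) / (σ√T) = (ln(37.21/48.18) + (0.0272+0.1233²/2)·2.1075) / 0.178997 = (-0.258366 + 0.073344) / 0.178997 = -1.033659
d₂ = d₁ − σ√T = -1.033659 − 0.178997 = -1.212657
e^{−rT} = e^{−0.0272·2.1075} = 0.944288
N(d₁) = 0.150648,  N(d₂) = 0.112631
Call price V = S·N(d₁) − K·e^{−rT}·N(d₂) = 5.605601 − 5.124215 = 0.481386
φ(d₁) = (1/√(2π))·e^{−d₁²/2} = 0.233829
Γ = φ(d₁) / (S·σ·√T) = 0.035107

price = 0.481386
Γ = 0.035107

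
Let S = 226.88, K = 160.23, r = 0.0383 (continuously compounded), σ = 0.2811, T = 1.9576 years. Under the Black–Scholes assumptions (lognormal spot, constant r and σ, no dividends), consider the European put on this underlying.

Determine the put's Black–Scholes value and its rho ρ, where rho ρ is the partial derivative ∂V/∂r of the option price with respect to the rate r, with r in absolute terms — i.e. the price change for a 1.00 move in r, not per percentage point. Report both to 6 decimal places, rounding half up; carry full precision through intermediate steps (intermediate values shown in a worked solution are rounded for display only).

σ√T = 0.2811·√1.9576 = 0.393299
d₁ = (ln(S/K) + (r+σ²/2)T) / (σ√T) = (ln(226.88/160.23) + (0.0383+0.2811²/2)·1.9576) / 0.393299 = (0.347811 + 0.152318) / 0.393299 = 1.271626
d₂ = d₁ − σ√T = 1.271626 − 0.393299 = 0.878327
e^{−rT} = e^{−0.0383·1.9576} = 0.927766
N(−d₁) = 0.101753,  N(−d₂) = 0.189883
Put price V = K·e^{−rT}·N(−d₂) − S·N(−d₁) = 28.227261 − 23.085738 = 5.141523
ρ = −K·T·e^{−rT}·N(−d₂) = -55.257686

price = 5.141523
ρ = -55.257686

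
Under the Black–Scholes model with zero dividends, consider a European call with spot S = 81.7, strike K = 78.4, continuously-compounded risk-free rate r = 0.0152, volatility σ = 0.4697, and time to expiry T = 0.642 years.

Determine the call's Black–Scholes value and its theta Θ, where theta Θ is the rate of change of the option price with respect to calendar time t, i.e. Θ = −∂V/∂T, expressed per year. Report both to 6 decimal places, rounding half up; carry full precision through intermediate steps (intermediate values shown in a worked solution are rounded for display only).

price = 14.029712
Θ = -9.631104

σ√T = 0.4697·√0.642 = 0.376347
d₁ = (ln(S/K) + (r+σ²/2)T) / (σ√T) = (ln(81.7/78.4) + (0.0152+0.4697²/2)·0.642) / 0.376347 = (0.041230 + 0.080577) / 0.376347 = 0.323656
d₂ = d₁ − σ√T = 0.323656 − 0.376347 = -0.052691
e^{−rT} = e^{−0.0152·0.642} = 0.990289
N(d₁) = 0.626901,  N(d₂) = 0.478989
Call price V = S·N(d₁) − K·e^{−rT}·N(d₂) = 51.217794 − 37.188082 = 14.029712
φ(d₁) = (1/√(2π))·e^{−d₁²/2} = 0.378585
Θ = −S·φ(d₁)·σ/(2√T) − r·K·e^{−rT}·N(d₂) = −9.065845 − 0.565259 = -9.631104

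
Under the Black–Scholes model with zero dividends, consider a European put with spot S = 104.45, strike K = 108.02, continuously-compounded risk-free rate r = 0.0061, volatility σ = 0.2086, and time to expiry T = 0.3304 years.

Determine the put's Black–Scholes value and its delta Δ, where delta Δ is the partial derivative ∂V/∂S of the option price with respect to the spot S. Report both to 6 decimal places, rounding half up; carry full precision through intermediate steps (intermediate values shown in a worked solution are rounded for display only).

price = 6.924616
Δ = -0.580639

σ√T = 0.2086·√0.3304 = 0.119904
d₁ = (ln(S/K) + (r+σ²/2)T) / (σ√T) = (ln(104.45/108.02) + (0.0061+0.2086²/2)·0.3304) / 0.119904 = (-0.033608 + 0.009204) / 0.119904 = -0.203529
d₂ = d₁ − σ√T = -0.203529 − 0.119904 = -0.323433
e^{−rT} = e^{−0.0061·0.3304} = 0.997987
N(−d₁) = 0.580639,  N(−d₂) = 0.626816
Put price V = K·e^{−rT}·N(−d₂) − S·N(−d₁) = 67.572376 − 60.647760 = 6.924616
Δ = −N(−d₁) = -0.580639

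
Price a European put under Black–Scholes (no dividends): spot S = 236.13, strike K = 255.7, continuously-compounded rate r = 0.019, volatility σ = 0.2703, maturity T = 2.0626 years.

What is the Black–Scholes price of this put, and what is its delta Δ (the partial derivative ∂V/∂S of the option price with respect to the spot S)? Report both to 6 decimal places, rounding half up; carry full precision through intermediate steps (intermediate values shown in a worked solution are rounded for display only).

σ√T = 0.2703·√2.0626 = 0.388198
d₁ = (ln(S/K) + (r+σ²/2)T) / (σ√T) = (ln(236.13/255.7) + (0.019+0.2703²/2)·2.0626) / 0.388198 = (-0.079622 + 0.114538) / 0.388198 = 0.089944
d₂ = d₁ − σ√T = 0.089944 − 0.388198 = -0.298255
e^{−rT} = e^{−0.019·2.0626} = 0.961569
N(−d₁) = 0.464166,  N(−d₂) = 0.617246
Put price V = K·e^{−rT}·N(−d₂) − S·N(−d₁) = 151.764074 − 109.603520 = 42.160554
Δ = −N(−d₁) = -0.464166

price = 42.160554
Δ = -0.464166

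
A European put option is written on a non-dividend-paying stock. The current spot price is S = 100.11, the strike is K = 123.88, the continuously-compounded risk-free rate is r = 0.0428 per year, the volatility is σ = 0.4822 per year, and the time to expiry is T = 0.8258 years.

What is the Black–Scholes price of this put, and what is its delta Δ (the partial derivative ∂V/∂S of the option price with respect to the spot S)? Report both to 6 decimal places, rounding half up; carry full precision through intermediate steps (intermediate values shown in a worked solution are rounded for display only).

σ√T = 0.4822·√0.8258 = 0.438192
d₁ = (ln(S/K) + (r+σ²/2)T) / (σ√T) = (ln(100.11/123.88) + (0.0428+0.4822²/2)·0.8258) / 0.438192 = (-0.213044 + 0.131350) / 0.438192 = -0.186433
d₂ = d₁ − σ√T = -0.186433 − 0.438192 = -0.624625
e^{−rT} = e^{−0.0428·0.8258} = 0.965273
N(−d₁) = 0.573947,  N(−d₂) = 0.733891
Put price V = K·e^{−rT}·N(−d₂) − S·N(−d₁) = 87.757280 − 57.457859 = 30.299421
Δ = −N(−d₁) = -0.573947

price = 30.299421
Δ = -0.573947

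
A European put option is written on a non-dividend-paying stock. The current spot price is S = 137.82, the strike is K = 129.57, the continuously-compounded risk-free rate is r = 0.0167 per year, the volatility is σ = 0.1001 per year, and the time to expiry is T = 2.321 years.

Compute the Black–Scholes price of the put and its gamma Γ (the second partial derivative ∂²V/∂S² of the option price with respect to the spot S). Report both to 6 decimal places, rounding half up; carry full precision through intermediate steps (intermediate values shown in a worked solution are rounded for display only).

σ√T = 0.1001·√2.321 = 0.152501
d₁ = (ln(S/K) + (r+σ²/2)T) / (σ√T) = (ln(137.82/129.57) + (0.0167+0.1001²/2)·2.321) / 0.152501 = (0.061727 + 0.050389) / 0.152501 = 0.735185
d₂ = d₁ − σ√T = 0.735185 − 0.152501 = 0.582684
e^{−rT} = e^{−0.0167·2.321} = 0.961981
N(−d₁) = 0.231114,  N(−d₂) = 0.280053
Put price V = K·e^{−rT}·N(−d₂) − S·N(−d₁) = 34.906888 − 31.852064 = 3.054824
φ(d₁) = (1/√(2π))·e^{−d₁²/2} = 0.304469
Γ = φ(d₁) / (S·σ·√T) = 0.014486

price = 3.054824
Γ = 0.014486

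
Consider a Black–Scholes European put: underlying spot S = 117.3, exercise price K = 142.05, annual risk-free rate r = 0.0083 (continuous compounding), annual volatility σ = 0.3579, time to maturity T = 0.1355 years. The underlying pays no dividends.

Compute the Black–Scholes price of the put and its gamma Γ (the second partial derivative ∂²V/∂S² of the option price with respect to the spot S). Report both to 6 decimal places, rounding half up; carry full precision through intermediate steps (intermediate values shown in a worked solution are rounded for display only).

price = 25.153927
Γ = 0.009979

σ√T = 0.3579·√0.1355 = 0.131744
d₁ = (ln(S/K) + (r+σ²/2)T) / (σ√T) = (ln(117.3/142.05) + (0.0083+0.3579²/2)·0.1355) / 0.131744 = (-0.191444 + 0.009803) / 0.131744 = -1.378744
d₂ = d₁ − σ√T = -1.378744 − 0.131744 = -1.510488
e^{−rT} = e^{−0.0083·0.1355} = 0.998876
N(−d₁) = 0.916013,  N(−d₂) = 0.934541
Put price V = K·e^{−rT}·N(−d₂) − S·N(−d₁) = 132.602267 − 107.448340 = 25.153927
φ(d₁) = (1/√(2π))·e^{−d₁²/2} = 0.154215
Γ = φ(d₁) / (S·σ·√T) = 0.009979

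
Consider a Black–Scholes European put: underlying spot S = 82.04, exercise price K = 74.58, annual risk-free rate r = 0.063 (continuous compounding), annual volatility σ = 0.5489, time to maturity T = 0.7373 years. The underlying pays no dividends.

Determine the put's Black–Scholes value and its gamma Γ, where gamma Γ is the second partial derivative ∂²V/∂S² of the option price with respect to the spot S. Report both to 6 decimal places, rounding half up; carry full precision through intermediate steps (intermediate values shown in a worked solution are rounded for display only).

σ√T = 0.5489·√0.7373 = 0.471319
d₁ = (ln(S/K) + (r+σ²/2)T) / (σ√T) = (ln(82.04/74.58) + (0.063+0.5489²/2)·0.7373) / 0.471319 = (0.095335 + 0.157521) / 0.471319 = 0.536484
d₂ = d₁ − σ√T = 0.536484 − 0.471319 = 0.065165
e^{−rT} = e^{−0.063·0.7373} = 0.954612
N(−d₁) = 0.295812,  N(−d₂) = 0.474021
Put price V = K·e^{−rT}·N(−d₂) − S·N(−d₁) = 33.747948 − 24.268413 = 9.479536
φ(d₁) = (1/√(2π))·e^{−d₁²/2} = 0.345471
Γ = φ(d₁) / (S·σ·√T) = 0.008935

price = 9.479536
Γ = 0.008935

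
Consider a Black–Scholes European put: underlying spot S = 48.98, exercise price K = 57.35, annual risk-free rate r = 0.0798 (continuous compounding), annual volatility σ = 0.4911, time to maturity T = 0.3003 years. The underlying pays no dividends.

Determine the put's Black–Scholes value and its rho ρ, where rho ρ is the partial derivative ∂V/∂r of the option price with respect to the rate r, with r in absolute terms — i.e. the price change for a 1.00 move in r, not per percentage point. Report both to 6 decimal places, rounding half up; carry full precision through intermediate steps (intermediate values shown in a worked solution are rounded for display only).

σ√T = 0.4911·√0.3003 = 0.269121
d₁ = (ln(S/K) + (r+σ²/2)T) / (σ√T) = (ln(48.98/57.35) + (0.0798+0.4911²/2)·0.3003) / 0.269121 = (-0.157761 + 0.060177) / 0.269121 = -0.362602
d₂ = d₁ − σ√T = -0.362602 − 0.269121 = -0.631723
e^{−rT} = e^{−0.0798·0.3003} = 0.976321
N(−d₁) = 0.641549,  N(−d₂) = 0.736216
Put price V = K·e^{−rT}·N(−d₂) − S·N(−d₁) = 41.222211 − 31.423063 = 9.799148
ρ = −K·T·e^{−rT}·N(−d₂) = -12.379030

price = 9.799148
ρ = -12.379030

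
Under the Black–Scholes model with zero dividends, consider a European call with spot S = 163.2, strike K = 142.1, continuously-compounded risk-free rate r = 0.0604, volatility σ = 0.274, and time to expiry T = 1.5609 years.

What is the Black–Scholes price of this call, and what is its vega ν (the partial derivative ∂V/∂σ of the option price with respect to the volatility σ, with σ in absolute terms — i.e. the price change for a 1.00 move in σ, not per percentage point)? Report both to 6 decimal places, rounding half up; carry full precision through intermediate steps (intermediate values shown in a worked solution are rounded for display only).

price = 41.176120
ν = 56.631886

σ√T = 0.274·√1.5609 = 0.342325
d₁ = (ln(S/K) + (r+σ²/2)T) / (σ√T) = (ln(163.2/142.1) + (0.0604+0.274²/2)·1.5609) / 0.342325 = (0.138445 + 0.152871) / 0.342325 = 0.850996
d₂ = d₁ − σ√T = 0.850996 − 0.342325 = 0.508671
e^{−rT} = e^{−0.0604·1.5609} = 0.910029
N(d₁) = 0.802614,  N(d₂) = 0.694509
Call price V = S·N(d₁) − K·e^{−rT}·N(d₂) = 130.986636 − 89.810515 = 41.176120
φ(d₁) = (1/√(2π))·e^{−d₁²/2} = 0.277750
ν = S·φ(d₁)·√T = 56.631886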